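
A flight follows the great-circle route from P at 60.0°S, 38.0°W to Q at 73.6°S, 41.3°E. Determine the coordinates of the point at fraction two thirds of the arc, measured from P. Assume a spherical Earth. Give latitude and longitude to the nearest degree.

Convert each endpoint to a unit vector on the sphere (x = cos φ cos λ, y = cos φ sin λ, z = sin φ).
The central angle between the endpoints is δ = arccos(p₁·p₂) ≈ 0.541 rad (31.0°).
Interpolate at f = 2/3 with slerp weights a = sin((1−f)δ)/sin δ ≈ 0.348, b = sin(fδ)/sin δ ≈ 0.685.
p = a·p₁ + b·p₂ ≈ (0.283, 0.020, -0.959); φ = arcsin(p_z) ≈ -73.54°, λ = atan2(p_y, p_x) ≈ 4.15°.

≈ 74°S, 4°E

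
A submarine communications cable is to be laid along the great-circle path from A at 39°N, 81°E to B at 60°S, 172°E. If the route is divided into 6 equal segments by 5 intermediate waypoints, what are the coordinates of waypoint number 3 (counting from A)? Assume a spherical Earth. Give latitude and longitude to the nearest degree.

Convert each endpoint to a unit vector on the sphere (x = cos φ cos λ, y = cos φ sin λ, z = sin φ).
The central angle between the endpoints is δ = arccos(p₁·p₂) ≈ 2.155 rad (123.5°).
Interpolate at f = 3/6 with slerp weights a = sin((1−f)δ)/sin δ ≈ 1.056, b = sin(fδ)/sin δ ≈ 1.056.
p = a·p₁ + b·p₂ ≈ (-0.395, 0.884, -0.250); φ = arcsin(p_z) ≈ -14.48°, λ = atan2(p_y, p_x) ≈ 114.05°.

≈ 14°S, 114°E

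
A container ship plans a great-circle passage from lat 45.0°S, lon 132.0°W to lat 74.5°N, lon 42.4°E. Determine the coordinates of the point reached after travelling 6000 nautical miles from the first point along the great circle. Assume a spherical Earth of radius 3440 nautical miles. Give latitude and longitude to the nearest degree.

Write both endpoints as unit vectors p₁, p₂ with components (cos φ cos λ, cos φ sin λ, sin φ).
The central angle between the endpoints is δ = arccos(p₁·p₂) ≈ 2.625 rad (150.4°). The total great-circle distance is δ·R ≈ 2.625 × 3440 ≈ 9030 nmi, so the target fraction is f = 6000/9030 ≈ 0.664.
Interpolate at f ≈ 0.664 with slerp weights a = sin((1−f)δ)/sin δ ≈ 1.561, b = sin(fδ)/sin δ ≈ 1.994.
p = a·p₁ + b·p₂ ≈ (-0.345, -0.461, 0.818); φ = arcsin(p_z) ≈ 54.84°, λ = atan2(p_y, p_x) ≈ -126.82°.

≈ lat 55°N, lon 127°W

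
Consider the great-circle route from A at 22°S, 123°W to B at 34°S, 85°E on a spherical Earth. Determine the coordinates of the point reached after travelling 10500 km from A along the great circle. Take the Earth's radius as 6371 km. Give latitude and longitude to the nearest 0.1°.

Write both endpoints as unit vectors p₁, p₂ with components (cos φ cos λ, cos φ sin λ, sin φ).
The central angle between the endpoints is δ = arccos(p₁·p₂) ≈ 2.059 rad (118.0°). The total great-circle distance is δ·R ≈ 2.059 × 6371 ≈ 13119 km, so the target fraction is f = 10500/13119 ≈ 0.800.
Interpolate at f ≈ 0.800 with slerp weights a = sin((1−f)δ)/sin δ ≈ 0.453, b = sin(fδ)/sin δ ≈ 1.129.
p = a·p₁ + b·p₂ ≈ (-0.147, 0.581, -0.801); φ = arcsin(p_z) ≈ -53.21°, λ = atan2(p_y, p_x) ≈ 104.20°.

≈ 53.2°S, 104.2°E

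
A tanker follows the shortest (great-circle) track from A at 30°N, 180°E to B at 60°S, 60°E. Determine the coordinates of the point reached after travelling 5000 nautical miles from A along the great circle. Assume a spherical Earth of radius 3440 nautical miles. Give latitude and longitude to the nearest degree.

Write both endpoints as unit vectors p₁, p₂ with components (cos φ cos λ, cos φ sin λ, sin φ).
The central angle between the endpoints is δ = arccos(p₁·p₂) ≈ 2.278 rad (130.5°). The total great-circle distance is δ·R ≈ 2.278 × 3440 ≈ 7835 nmi, so the target fraction is f = 5000/7835 ≈ 0.638.
Interpolate at f ≈ 0.638 with slerp weights a = sin((1−f)δ)/sin δ ≈ 0.965, b = sin(fδ)/sin δ ≈ 1.306.
p = a·p₁ + b·p₂ ≈ (-0.510, 0.566, -0.648); φ = arcsin(p_z) ≈ -40.43°, λ = atan2(p_y, p_x) ≈ 132.02°.

≈ 40°S, 132°E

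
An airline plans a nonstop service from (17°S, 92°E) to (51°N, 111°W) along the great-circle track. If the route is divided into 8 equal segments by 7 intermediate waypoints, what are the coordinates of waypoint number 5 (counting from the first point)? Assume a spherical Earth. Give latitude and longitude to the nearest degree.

From cos δ = sin φ₁ sin φ₂ + cos φ₁ cos φ₂ cos Δλ, the central angle is δ ≈ 2.467 rad (141.4°).
Interpolate at f = 5/8 with slerp weights a = sin((1−f)δ)/sin δ ≈ 1.280, b = sin(fδ)/sin δ ≈ 1.601.
p = a·p₁ + b·p₂ ≈ (-0.404, 0.282, 0.870); φ = arcsin(p_z) ≈ 60.49°, λ = atan2(p_y, p_x) ≈ 145.06°.

≈ (60°N, 145°E)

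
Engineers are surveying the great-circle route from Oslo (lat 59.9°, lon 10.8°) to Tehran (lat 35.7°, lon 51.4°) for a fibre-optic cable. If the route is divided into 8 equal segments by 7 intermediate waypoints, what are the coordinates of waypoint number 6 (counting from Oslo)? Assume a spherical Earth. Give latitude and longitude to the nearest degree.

≈ lat 43°, lon 45°

The haversine formula gives a central angle δ ≈ 0.620 rad (35.5°) between the endpoints.
Interpolate at f = 6/8 with slerp weights a = sin((1−f)δ)/sin δ ≈ 0.266, b = sin(fδ)/sin δ ≈ 0.772.
p = a·p₁ + b·p₂ ≈ (0.522, 0.515, 0.680); φ = arcsin(p_z) ≈ 42.86°, λ = atan2(p_y, p_x) ≈ 44.61°.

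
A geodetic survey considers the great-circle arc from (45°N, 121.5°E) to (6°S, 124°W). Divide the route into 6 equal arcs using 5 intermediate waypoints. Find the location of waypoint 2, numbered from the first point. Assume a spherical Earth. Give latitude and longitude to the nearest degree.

≈ (42°N, 173°E)

The haversine formula gives a central angle δ ≈ 1.945 rad (111.4°) between the endpoints.
Interpolate at f = 2/6 with slerp weights a = sin((1−f)δ)/sin δ ≈ 1.034, b = sin(fδ)/sin δ ≈ 0.649.
p = a·p₁ + b·p₂ ≈ (-0.743, 0.089, 0.664); φ = arcsin(p_z) ≈ 41.57°, λ = atan2(p_y, p_x) ≈ 173.20°.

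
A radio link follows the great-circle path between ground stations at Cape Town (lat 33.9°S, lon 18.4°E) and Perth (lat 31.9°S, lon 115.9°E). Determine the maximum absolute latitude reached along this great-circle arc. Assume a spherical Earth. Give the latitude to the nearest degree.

≈ 44°S

The great circle lies in the plane with unit normal n̂ = (p₁ × p₂)/|p₁ × p₂|.
Here n̂_z ≈ +0.713; the vertex latitude is φ_max = arccos|n̂_z| ≈ 44.5°.
Check via Clairaut: cos φ_max = |cos φ₁| · sin C = cos(33.9°)·sin(120.7°) ≈ 0.713, again giving ≈ 44.5°.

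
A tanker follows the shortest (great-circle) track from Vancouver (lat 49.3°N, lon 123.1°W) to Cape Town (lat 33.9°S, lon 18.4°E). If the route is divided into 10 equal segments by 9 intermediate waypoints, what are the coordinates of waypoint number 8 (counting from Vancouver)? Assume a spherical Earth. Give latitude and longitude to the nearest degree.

≈ lat 13°S, lon 4°W

Convert each endpoint to a unit vector on the sphere (x = cos φ cos λ, y = cos φ sin λ, z = sin φ).
The central angle between the endpoints is δ = arccos(p₁·p₂) ≈ 2.580 rad (147.8°).
Interpolate at f = 8/10 with slerp weights a = sin((1−f)δ)/sin δ ≈ 0.927, b = sin(fδ)/sin δ ≈ 1.654.
p = a·p₁ + b·p₂ ≈ (0.973, -0.073, -0.220); φ = arcsin(p_z) ≈ -12.71°, λ = atan2(p_y, p_x) ≈ -4.28°.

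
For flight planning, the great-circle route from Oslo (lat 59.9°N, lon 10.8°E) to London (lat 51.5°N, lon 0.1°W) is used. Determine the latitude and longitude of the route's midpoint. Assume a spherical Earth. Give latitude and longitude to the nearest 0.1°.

Convert each endpoint to a unit vector on the sphere (x = cos φ cos λ, y = cos φ sin λ, z = sin φ).
The central angle between the endpoints is δ = arccos(p₁·p₂) ≈ 0.181 rad (10.4°).
Interpolate at f = 1/2 with slerp weights a = sin((1−f)δ)/sin δ ≈ 0.502, b = sin(fδ)/sin δ ≈ 0.502.
p = a·p₁ + b·p₂ ≈ (0.560, 0.047, 0.827); φ = arcsin(p_z) ≈ 55.82°, λ = atan2(p_y, p_x) ≈ 4.76°.

≈ lat 55.8°N, lon 4.8°E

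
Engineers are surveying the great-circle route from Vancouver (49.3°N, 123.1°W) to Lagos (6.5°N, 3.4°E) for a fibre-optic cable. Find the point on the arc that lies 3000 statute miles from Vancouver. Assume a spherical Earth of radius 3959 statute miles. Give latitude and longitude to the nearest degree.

The haversine formula gives a central angle δ ≈ 1.875 rad (107.4°) between the endpoints. The total great-circle distance is δ·R ≈ 1.875 × 3959 ≈ 7423 mi, so the target fraction is f = 3000/7423 ≈ 0.404.
Interpolate at f ≈ 0.404 with slerp weights a = sin((1−f)δ)/sin δ ≈ 0.942, b = sin(fδ)/sin δ ≈ 0.720.
p = a·p₁ + b·p₂ ≈ (0.379, -0.472, 0.796); φ = arcsin(p_z) ≈ 52.74°, λ = atan2(p_y, p_x) ≈ -51.25°.

≈ 53°N, 51°W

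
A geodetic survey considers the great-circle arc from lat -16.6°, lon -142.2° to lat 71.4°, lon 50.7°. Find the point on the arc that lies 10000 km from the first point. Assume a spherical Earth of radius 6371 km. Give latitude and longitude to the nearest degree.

≈ lat 73°, lon -159°

Write both endpoints as unit vectors p₁, p₂ with components (cos φ cos λ, cos φ sin λ, sin φ).
The central angle between the endpoints is δ = arccos(p₁·p₂) ≈ 2.176 rad (124.7°). The total great-circle distance is δ·R ≈ 2.176 × 6371 ≈ 13862 km, so the target fraction is f = 10000/13862 ≈ 0.721.
Interpolate at f ≈ 0.721 with slerp weights a = sin((1−f)δ)/sin δ ≈ 0.693, b = sin(fδ)/sin δ ≈ 1.216.
p = a·p₁ + b·p₂ ≈ (-0.279, -0.107, 0.954); φ = arcsin(p_z) ≈ 72.63°, λ = atan2(p_y, p_x) ≈ -159.05°.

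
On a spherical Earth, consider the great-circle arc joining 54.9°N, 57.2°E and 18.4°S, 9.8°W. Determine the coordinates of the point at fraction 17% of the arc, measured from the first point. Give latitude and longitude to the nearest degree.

Convert each endpoint to a unit vector on the sphere (x = cos φ cos λ, y = cos φ sin λ, z = sin φ).
The central angle between the endpoints is δ = arccos(p₁·p₂) ≈ 1.616 rad (92.6°).
Interpolate at f = 0.17 with slerp weights a = sin((1−f)δ)/sin δ ≈ 0.975, b = sin(fδ)/sin δ ≈ 0.272.
p = a·p₁ + b·p₂ ≈ (0.558, 0.427, 0.712); φ = arcsin(p_z) ≈ 45.38°, λ = atan2(p_y, p_x) ≈ 37.47°.

≈ 45°N, 37°E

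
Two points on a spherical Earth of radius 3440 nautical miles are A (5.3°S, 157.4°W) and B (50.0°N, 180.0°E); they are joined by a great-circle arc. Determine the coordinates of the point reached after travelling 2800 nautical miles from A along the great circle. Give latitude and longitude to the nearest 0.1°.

≈ (39.0°N, 173.1°W)

From cos δ = sin φ₁ sin φ₂ + cos φ₁ cos φ₂ cos Δλ, the central angle is δ ≈ 1.024 rad (58.7°). The total great-circle distance is δ·R ≈ 1.024 × 3440 ≈ 3522 nmi, so the target fraction is f = 2800/3522 ≈ 0.795.
Interpolate at f ≈ 0.795 with slerp weights a = sin((1−f)δ)/sin δ ≈ 0.244, b = sin(fδ)/sin δ ≈ 0.851.
p = a·p₁ + b·p₂ ≈ (-0.771, -0.093, 0.630); φ = arcsin(p_z) ≈ 39.02°, λ = atan2(p_y, p_x) ≈ -173.10°.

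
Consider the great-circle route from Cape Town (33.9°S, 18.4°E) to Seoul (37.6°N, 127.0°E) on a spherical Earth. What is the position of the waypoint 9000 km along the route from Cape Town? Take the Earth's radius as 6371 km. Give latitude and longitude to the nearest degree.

≈ 16°N, 86°E

Convert each endpoint to a unit vector on the sphere (x = cos φ cos λ, y = cos φ sin λ, z = sin φ).
The central angle between the endpoints is δ = arccos(p₁·p₂) ≈ 2.153 rad (123.4°). The total great-circle distance is δ·R ≈ 2.153 × 6371 ≈ 13718 km, so the target fraction is f = 9000/13718 ≈ 0.656.
Interpolate at f ≈ 0.656 with slerp weights a = sin((1−f)δ)/sin δ ≈ 0.808, b = sin(fδ)/sin δ ≈ 1.182.
p = a·p₁ + b·p₂ ≈ (0.072, 0.960, 0.271); φ = arcsin(p_z) ≈ 15.72°, λ = atan2(p_y, p_x) ≈ 85.68°.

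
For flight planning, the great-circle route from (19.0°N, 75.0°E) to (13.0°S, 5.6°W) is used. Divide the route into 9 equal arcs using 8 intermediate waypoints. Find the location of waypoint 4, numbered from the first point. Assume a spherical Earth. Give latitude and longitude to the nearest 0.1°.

≈ (5.8°N, 38.3°E)

The haversine formula gives a central angle δ ≈ 1.493 rad (85.6°) between the endpoints.
Interpolate at f = 4/9 with slerp weights a = sin((1−f)δ)/sin δ ≈ 0.740, b = sin(fδ)/sin δ ≈ 0.618.
p = a·p₁ + b·p₂ ≈ (0.780, 0.617, 0.102); φ = arcsin(p_z) ≈ 5.85°, λ = atan2(p_y, p_x) ≈ 38.34°.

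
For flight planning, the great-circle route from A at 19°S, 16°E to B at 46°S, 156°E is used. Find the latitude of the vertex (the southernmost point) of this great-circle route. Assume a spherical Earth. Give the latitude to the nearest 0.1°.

The great circle lies in the plane with unit normal n̂ = (p₁ × p₂)/|p₁ × p₂|.
Here n̂_z ≈ +0.438; the vertex latitude is φ_max = arccos|n̂_z| ≈ 64.0°.

≈ 64.0°S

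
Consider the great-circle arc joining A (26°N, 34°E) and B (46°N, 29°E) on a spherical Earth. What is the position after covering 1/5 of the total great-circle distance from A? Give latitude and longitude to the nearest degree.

Convert each endpoint to a unit vector on the sphere (x = cos φ cos λ, y = cos φ sin λ, z = sin φ).
The central angle between the endpoints is δ = arccos(p₁·p₂) ≈ 0.356 rad (20.4°).
Interpolate at f = 1/5 with slerp weights a = sin((1−f)δ)/sin δ ≈ 0.806, b = sin(fδ)/sin δ ≈ 0.204.
p = a·p₁ + b·p₂ ≈ (0.725, 0.474, 0.500); φ = arcsin(p_z) ≈ 30.01°, λ = atan2(p_y, p_x) ≈ 33.18°.

≈ (30°N, 33°E)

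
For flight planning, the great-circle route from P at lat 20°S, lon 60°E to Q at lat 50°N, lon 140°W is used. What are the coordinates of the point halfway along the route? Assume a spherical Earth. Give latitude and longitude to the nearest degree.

≈ lat 47°N, lon 93°E

From cos δ = sin φ₁ sin φ₂ + cos φ₁ cos φ₂ cos Δλ, the central angle is δ ≈ 2.549 rad (146.1°).
Interpolate at f = 1/2 with slerp weights a = sin((1−f)δ)/sin δ ≈ 1.713, b = sin(fδ)/sin δ ≈ 1.713.
p = a·p₁ + b·p₂ ≈ (-0.039, 0.686, 0.726); φ = arcsin(p_z) ≈ 46.58°, λ = atan2(p_y, p_x) ≈ 93.22°.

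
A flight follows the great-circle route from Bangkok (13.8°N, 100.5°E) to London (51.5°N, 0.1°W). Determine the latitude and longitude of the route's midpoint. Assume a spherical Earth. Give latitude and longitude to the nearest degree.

≈ 44°N, 65°E

The haversine formula gives a central angle δ ≈ 1.495 rad (85.7°) between the endpoints.
Interpolate at f = 1/2 with slerp weights a = sin((1−f)δ)/sin δ ≈ 0.682, b = sin(fδ)/sin δ ≈ 0.682.
p = a·p₁ + b·p₂ ≈ (0.304, 0.650, 0.696); φ = arcsin(p_z) ≈ 44.13°, λ = atan2(p_y, p_x) ≈ 64.96°.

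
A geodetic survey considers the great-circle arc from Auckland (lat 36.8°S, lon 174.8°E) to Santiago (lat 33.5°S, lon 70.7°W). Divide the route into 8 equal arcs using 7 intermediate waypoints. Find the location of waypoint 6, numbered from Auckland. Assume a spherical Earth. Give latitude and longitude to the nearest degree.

The haversine formula gives a central angle δ ≈ 1.517 rad (86.9°) between the endpoints.
Interpolate at f = 6/8 with slerp weights a = sin((1−f)δ)/sin δ ≈ 0.371, b = sin(fδ)/sin δ ≈ 0.909.
p = a·p₁ + b·p₂ ≈ (-0.045, -0.689, -0.724); φ = arcsin(p_z) ≈ -46.37°, λ = atan2(p_y, p_x) ≈ -93.75°.

≈ lat 46°S, lon 94°W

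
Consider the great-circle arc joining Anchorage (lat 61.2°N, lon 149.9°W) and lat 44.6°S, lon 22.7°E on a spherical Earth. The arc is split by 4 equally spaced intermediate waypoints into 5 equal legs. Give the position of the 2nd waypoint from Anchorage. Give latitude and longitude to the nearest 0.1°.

≈ lat 51.6°N, lon 3.1°E

Convert each endpoint to a unit vector on the sphere (x = cos φ cos λ, y = cos φ sin λ, z = sin φ).
The central angle between the endpoints is δ = arccos(p₁·p₂) ≈ 2.842 rad (162.8°).
Interpolate at f = 2/5 with slerp weights a = sin((1−f)δ)/sin δ ≈ 3.358, b = sin(fδ)/sin δ ≈ 3.075.
p = a·p₁ + b·p₂ ≈ (0.620, 0.033, 0.784); φ = arcsin(p_z) ≈ 51.62°, λ = atan2(p_y, p_x) ≈ 3.09°.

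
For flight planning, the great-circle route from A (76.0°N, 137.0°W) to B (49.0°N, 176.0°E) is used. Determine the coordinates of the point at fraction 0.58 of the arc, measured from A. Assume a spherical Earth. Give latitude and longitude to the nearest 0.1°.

Write both endpoints as unit vectors p₁, p₂ with components (cos φ cos λ, cos φ sin λ, sin φ).
The central angle between the endpoints is δ = arccos(p₁·p₂) ≈ 0.573 rad (32.8°).
Interpolate at f = 0.58 with slerp weights a = sin((1−f)δ)/sin δ ≈ 0.440, b = sin(fδ)/sin δ ≈ 0.602.
p = a·p₁ + b·p₂ ≈ (-0.472, -0.045, 0.881); φ = arcsin(p_z) ≈ 61.72°, λ = atan2(p_y, p_x) ≈ -174.55°.

≈ (61.7°N, 174.6°W)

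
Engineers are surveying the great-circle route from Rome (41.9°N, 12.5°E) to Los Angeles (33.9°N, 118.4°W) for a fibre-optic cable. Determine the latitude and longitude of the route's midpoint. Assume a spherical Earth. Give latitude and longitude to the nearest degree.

≈ (62°N, 60°W)

Convert each endpoint to a unit vector on the sphere (x = cos φ cos λ, y = cos φ sin λ, z = sin φ).
The central angle between the endpoints is δ = arccos(p₁·p₂) ≈ 1.603 rad (91.8°).
Interpolate at f = 1/2 with slerp weights a = sin((1−f)δ)/sin δ ≈ 0.719, b = sin(fδ)/sin δ ≈ 0.719.
p = a·p₁ + b·p₂ ≈ (0.239, -0.409, 0.881); φ = arcsin(p_z) ≈ 61.74°, λ = atan2(p_y, p_x) ≈ -59.75°.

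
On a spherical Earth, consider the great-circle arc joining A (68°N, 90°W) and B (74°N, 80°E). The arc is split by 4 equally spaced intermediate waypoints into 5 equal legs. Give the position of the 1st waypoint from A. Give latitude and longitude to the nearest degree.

≈ (76°N, 88°W)

Write both endpoints as unit vectors p₁, p₂ with components (cos φ cos λ, cos φ sin λ, sin φ).
The central angle between the endpoints is δ = arccos(p₁·p₂) ≈ 0.661 rad (37.9°).
Interpolate at f = 1/5 with slerp weights a = sin((1−f)δ)/sin δ ≈ 0.822, b = sin(fδ)/sin δ ≈ 0.215.
p = a·p₁ + b·p₂ ≈ (0.010, -0.250, 0.968); φ = arcsin(p_z) ≈ 75.54°, λ = atan2(p_y, p_x) ≈ -87.64°.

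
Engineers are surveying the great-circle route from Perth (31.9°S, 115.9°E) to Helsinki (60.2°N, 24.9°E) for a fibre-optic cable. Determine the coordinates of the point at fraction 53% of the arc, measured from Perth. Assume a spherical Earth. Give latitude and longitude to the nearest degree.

The haversine formula gives a central angle δ ≈ 2.055 rad (117.8°) between the endpoints.
Interpolate at f = 0.53 with slerp weights a = sin((1−f)δ)/sin δ ≈ 0.930, b = sin(fδ)/sin δ ≈ 1.002.
p = a·p₁ + b·p₂ ≈ (0.107, 0.920, 0.378); φ = arcsin(p_z) ≈ 22.21°, λ = atan2(p_y, p_x) ≈ 83.38°.

≈ 22°N, 83°E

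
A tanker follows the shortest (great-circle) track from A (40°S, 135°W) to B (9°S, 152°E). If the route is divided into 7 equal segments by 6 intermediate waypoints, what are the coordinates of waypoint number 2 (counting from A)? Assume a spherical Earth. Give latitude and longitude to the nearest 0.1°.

From cos δ = sin φ₁ sin φ₂ + cos φ₁ cos φ₂ cos Δλ, the central angle is δ ≈ 1.243 rad (71.2°).
Interpolate at f = 2/7 with slerp weights a = sin((1−f)δ)/sin δ ≈ 0.819, b = sin(fδ)/sin δ ≈ 0.367.
p = a·p₁ + b·p₂ ≈ (-0.764, -0.274, -0.584); φ = arcsin(p_z) ≈ -35.74°, λ = atan2(p_y, p_x) ≈ -160.31°.

≈ (35.7°S, 160.3°W)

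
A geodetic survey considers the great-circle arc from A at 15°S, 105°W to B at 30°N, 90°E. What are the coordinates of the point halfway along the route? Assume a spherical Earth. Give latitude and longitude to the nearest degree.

Convert each endpoint to a unit vector on the sphere (x = cos φ cos λ, y = cos φ sin λ, z = sin φ).
The central angle between the endpoints is δ = arccos(p₁·p₂) ≈ 2.786 rad (159.6°).
Interpolate at f = 1/2 with slerp weights a = sin((1−f)δ)/sin δ ≈ 2.827, b = sin(fδ)/sin δ ≈ 2.827.
p = a·p₁ + b·p₂ ≈ (-0.707, -0.189, 0.682); φ = arcsin(p_z) ≈ 42.98°, λ = atan2(p_y, p_x) ≈ -165.00°.

≈ 43°N, 165°W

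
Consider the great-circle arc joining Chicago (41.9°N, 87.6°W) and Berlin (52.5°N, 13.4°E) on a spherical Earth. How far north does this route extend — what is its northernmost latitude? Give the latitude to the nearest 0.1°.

≈ 60.2°N

The great circle lies in the plane with unit normal n̂ = (p₁ × p₂)/|p₁ × p₂|.
Here n̂_z ≈ +0.496; the vertex latitude is φ_max = arccos|n̂_z| ≈ 60.2°.
Check via Clairaut: cos φ_max = |cos φ₁| · sin C = cos(41.9°)·sin(41.8°) ≈ 0.496, again giving ≈ 60.2°.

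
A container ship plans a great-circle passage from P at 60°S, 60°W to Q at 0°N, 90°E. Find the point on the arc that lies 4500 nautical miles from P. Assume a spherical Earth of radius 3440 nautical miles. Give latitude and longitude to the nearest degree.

From cos δ = sin φ₁ sin φ₂ + cos φ₁ cos φ₂ cos Δλ, the central angle is δ ≈ 2.019 rad (115.7°). The total great-circle distance is δ·R ≈ 2.019 × 3440 ≈ 6944 nmi, so the target fraction is f = 4500/6944 ≈ 0.648.
Interpolate at f ≈ 0.648 with slerp weights a = sin((1−f)δ)/sin δ ≈ 0.724, b = sin(fδ)/sin δ ≈ 1.071.
p = a·p₁ + b·p₂ ≈ (0.181, 0.758, -0.627); φ = arcsin(p_z) ≈ -38.80°, λ = atan2(p_y, p_x) ≈ 76.58°.

≈ 39°S, 77°E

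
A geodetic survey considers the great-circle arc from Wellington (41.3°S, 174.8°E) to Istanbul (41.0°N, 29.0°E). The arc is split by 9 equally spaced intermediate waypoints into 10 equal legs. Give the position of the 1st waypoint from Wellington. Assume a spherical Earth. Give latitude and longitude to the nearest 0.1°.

Convert each endpoint to a unit vector on the sphere (x = cos φ cos λ, y = cos φ sin λ, z = sin φ).
The central angle between the endpoints is δ = arccos(p₁·p₂) ≈ 2.695 rad (154.4°).
Interpolate at f = 1/10 with slerp weights a = sin((1−f)δ)/sin δ ≈ 1.520, b = sin(fδ)/sin δ ≈ 0.617.
p = a·p₁ + b·p₂ ≈ (-0.730, 0.329, -0.599); φ = arcsin(p_z) ≈ -36.78°, λ = atan2(p_y, p_x) ≈ 155.74°.

≈ 36.8°S, 155.7°E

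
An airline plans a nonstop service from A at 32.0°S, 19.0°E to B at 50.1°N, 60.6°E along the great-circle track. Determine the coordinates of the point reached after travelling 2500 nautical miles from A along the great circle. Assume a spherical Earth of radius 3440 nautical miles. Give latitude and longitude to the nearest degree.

Convert each endpoint to a unit vector on the sphere (x = cos φ cos λ, y = cos φ sin λ, z = sin φ).
The central angle between the endpoints is δ = arccos(p₁·p₂) ≈ 1.571 rad (90.0°). The total great-circle distance is δ·R ≈ 1.571 × 3440 ≈ 5403 nmi, so the target fraction is f = 2500/5403 ≈ 0.463.
Interpolate at f ≈ 0.463 with slerp weights a = sin((1−f)δ)/sin δ ≈ 0.747, b = sin(fδ)/sin δ ≈ 0.664.
p = a·p₁ + b·p₂ ≈ (0.808, 0.578, 0.114); φ = arcsin(p_z) ≈ 6.53°, λ = atan2(p_y, p_x) ≈ 35.55°.

≈ 7°N, 36°E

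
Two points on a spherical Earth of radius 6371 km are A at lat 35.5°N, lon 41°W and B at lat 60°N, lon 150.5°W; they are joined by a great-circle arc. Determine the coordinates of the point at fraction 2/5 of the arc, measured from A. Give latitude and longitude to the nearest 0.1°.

≈ lat 57.0°N, lon 66.3°W

Convert each endpoint to a unit vector on the sphere (x = cos φ cos λ, y = cos φ sin λ, z = sin φ).
The central angle between the endpoints is δ = arccos(p₁·p₂) ≈ 1.195 rad (68.5°).
Interpolate at f = 2/5 with slerp weights a = sin((1−f)δ)/sin δ ≈ 0.706, b = sin(fδ)/sin δ ≈ 0.495.
p = a·p₁ + b·p₂ ≈ (0.219, -0.499, 0.838); φ = arcsin(p_z) ≈ 56.98°, λ = atan2(p_y, p_x) ≈ -66.32°.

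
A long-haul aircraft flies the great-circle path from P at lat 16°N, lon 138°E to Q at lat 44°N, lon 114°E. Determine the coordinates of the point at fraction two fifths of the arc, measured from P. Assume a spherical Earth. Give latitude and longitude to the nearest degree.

The haversine formula gives a central angle δ ≈ 0.604 rad (34.6°) between the endpoints.
Interpolate at f = 2/5 with slerp weights a = sin((1−f)δ)/sin δ ≈ 0.624, b = sin(fδ)/sin δ ≈ 0.421.
p = a·p₁ + b·p₂ ≈ (-0.569, 0.678, 0.465); φ = arcsin(p_z) ≈ 27.69°, λ = atan2(p_y, p_x) ≈ 130.00°.

≈ lat 28°N, lon 130°E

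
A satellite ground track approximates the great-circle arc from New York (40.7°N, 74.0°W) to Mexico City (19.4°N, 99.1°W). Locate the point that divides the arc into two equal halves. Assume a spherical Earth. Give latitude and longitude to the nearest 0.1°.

The haversine formula gives a central angle δ ≈ 0.527 rad (30.2°) between the endpoints.
Interpolate at f = 1/2 with slerp weights a = sin((1−f)δ)/sin δ ≈ 0.518, b = sin(fδ)/sin δ ≈ 0.518.
p = a·p₁ + b·p₂ ≈ (0.031, -0.860, 0.510); φ = arcsin(p_z) ≈ 30.65°, λ = atan2(p_y, p_x) ≈ -87.94°.

≈ (30.6°N, 87.9°W)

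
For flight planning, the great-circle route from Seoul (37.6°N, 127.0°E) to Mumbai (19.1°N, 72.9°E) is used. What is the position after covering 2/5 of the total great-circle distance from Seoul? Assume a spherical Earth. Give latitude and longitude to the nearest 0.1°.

≈ (33.0°N, 102.9°E)

From cos δ = sin φ₁ sin φ₂ + cos φ₁ cos φ₂ cos Δλ, the central angle is δ ≈ 0.878 rad (50.3°).
Interpolate at f = 2/5 with slerp weights a = sin((1−f)δ)/sin δ ≈ 0.653, b = sin(fδ)/sin δ ≈ 0.447.
p = a·p₁ + b·p₂ ≈ (-0.187, 0.817, 0.545); φ = arcsin(p_z) ≈ 33.02°, λ = atan2(p_y, p_x) ≈ 102.91°.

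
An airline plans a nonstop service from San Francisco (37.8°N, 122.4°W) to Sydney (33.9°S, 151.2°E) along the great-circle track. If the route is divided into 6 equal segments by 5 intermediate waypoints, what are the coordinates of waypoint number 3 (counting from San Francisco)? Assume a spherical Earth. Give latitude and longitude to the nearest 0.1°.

≈ (2.7°N, 166.9°W)

Write both endpoints as unit vectors p₁, p₂ with components (cos φ cos λ, cos φ sin λ, sin φ).
The central angle between the endpoints is δ = arccos(p₁·p₂) ≈ 1.876 rad (107.5°).
Interpolate at f = 3/6 with slerp weights a = sin((1−f)δ)/sin δ ≈ 0.846, b = sin(fδ)/sin δ ≈ 0.846.
p = a·p₁ + b·p₂ ≈ (-0.973, -0.226, 0.047); φ = arcsin(p_z) ≈ 2.67°, λ = atan2(p_y, p_x) ≈ -166.92°.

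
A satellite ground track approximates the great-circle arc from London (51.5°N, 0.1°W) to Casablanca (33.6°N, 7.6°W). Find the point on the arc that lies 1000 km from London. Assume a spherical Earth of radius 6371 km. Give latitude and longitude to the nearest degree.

Convert each endpoint to a unit vector on the sphere (x = cos φ cos λ, y = cos φ sin λ, z = sin φ).
The central angle between the endpoints is δ = arccos(p₁·p₂) ≈ 0.327 rad (18.7°). The total great-circle distance is δ·R ≈ 0.327 × 6371 ≈ 2080 km, so the target fraction is f = 1000/2080 ≈ 0.481.
Interpolate at f ≈ 0.481 with slerp weights a = sin((1−f)δ)/sin δ ≈ 0.526, b = sin(fδ)/sin δ ≈ 0.487.
p = a·p₁ + b·p₂ ≈ (0.730, -0.054, 0.681); φ = arcsin(p_z) ≈ 42.96°, λ = atan2(p_y, p_x) ≈ -4.25°.

≈ (43°N, 4°W)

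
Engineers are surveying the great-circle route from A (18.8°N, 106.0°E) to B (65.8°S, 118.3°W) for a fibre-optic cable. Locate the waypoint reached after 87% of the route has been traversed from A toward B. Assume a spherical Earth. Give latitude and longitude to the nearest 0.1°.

≈ (70.7°S, 161.2°W)

From cos δ = sin φ₁ sin φ₂ + cos φ₁ cos φ₂ cos Δλ, the central angle is δ ≈ 2.179 rad (124.9°).
Interpolate at f = 0.87 with slerp weights a = sin((1−f)δ)/sin δ ≈ 0.341, b = sin(fδ)/sin δ ≈ 1.155.
p = a·p₁ + b·p₂ ≈ (-0.313, -0.107, -0.944); φ = arcsin(p_z) ≈ -70.67°, λ = atan2(p_y, p_x) ≈ -161.18°.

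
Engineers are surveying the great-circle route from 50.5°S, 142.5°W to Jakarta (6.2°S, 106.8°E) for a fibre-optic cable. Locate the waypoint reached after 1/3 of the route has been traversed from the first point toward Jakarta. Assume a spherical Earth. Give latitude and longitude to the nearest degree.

≈ 50°S, 165°E

Convert each endpoint to a unit vector on the sphere (x = cos φ cos λ, y = cos φ sin λ, z = sin φ).
The central angle between the endpoints is δ = arccos(p₁·p₂) ≈ 1.711 rad (98.1°).
Interpolate at f = 1/3 with slerp weights a = sin((1−f)δ)/sin δ ≈ 0.918, b = sin(fδ)/sin δ ≈ 0.545.
p = a·p₁ + b·p₂ ≈ (-0.620, 0.164, -0.767); φ = arcsin(p_z) ≈ -50.12°, λ = atan2(p_y, p_x) ≈ 165.22°.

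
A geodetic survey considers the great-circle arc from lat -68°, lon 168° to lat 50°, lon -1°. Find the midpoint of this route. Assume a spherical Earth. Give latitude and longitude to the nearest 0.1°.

Convert each endpoint to a unit vector on the sphere (x = cos φ cos λ, y = cos φ sin λ, z = sin φ).
The central angle between the endpoints is δ = arccos(p₁·p₂) ≈ 2.813 rad (161.2°).
Interpolate at f = 1/2 with slerp weights a = sin((1−f)δ)/sin δ ≈ 3.061, b = sin(fδ)/sin δ ≈ 3.061.
p = a·p₁ + b·p₂ ≈ (0.846, 0.204, -0.493); φ = arcsin(p_z) ≈ -29.55°, λ = atan2(p_y, p_x) ≈ 13.57°.

≈ lat -29.6°, lon 13.6°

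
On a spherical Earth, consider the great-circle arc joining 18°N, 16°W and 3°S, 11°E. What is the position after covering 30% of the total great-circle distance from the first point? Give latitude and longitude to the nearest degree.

≈ 12°N, 8°W

Convert each endpoint to a unit vector on the sphere (x = cos φ cos λ, y = cos φ sin λ, z = sin φ).
The central angle between the endpoints is δ = arccos(p₁·p₂) ≈ 0.592 rad (33.9°).
Interpolate at f = 0.30 with slerp weights a = sin((1−f)δ)/sin δ ≈ 0.722, b = sin(fδ)/sin δ ≈ 0.317.
p = a·p₁ + b·p₂ ≈ (0.970, -0.129, 0.206); φ = arcsin(p_z) ≈ 11.91°, λ = atan2(p_y, p_x) ≈ -7.57°.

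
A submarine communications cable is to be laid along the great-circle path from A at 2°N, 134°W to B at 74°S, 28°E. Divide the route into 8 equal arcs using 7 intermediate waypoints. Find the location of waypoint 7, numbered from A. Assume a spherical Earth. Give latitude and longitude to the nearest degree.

The haversine formula gives a central angle δ ≈ 1.871 rad (107.2°) between the endpoints.
Interpolate at f = 7/8 with slerp weights a = sin((1−f)δ)/sin δ ≈ 0.243, b = sin(fδ)/sin δ ≈ 1.044.
p = a·p₁ + b·p₂ ≈ (0.086, -0.039, -0.996); φ = arcsin(p_z) ≈ -84.59°, λ = atan2(p_y, p_x) ≈ -24.56°.

≈ 85°S, 25°W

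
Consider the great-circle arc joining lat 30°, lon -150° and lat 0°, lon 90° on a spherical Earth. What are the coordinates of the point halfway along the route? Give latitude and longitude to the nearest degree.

≈ lat 28°, lon 143°

The haversine formula gives a central angle δ ≈ 2.019 rad (115.7°) between the endpoints.
Interpolate at f = 1/2 with slerp weights a = sin((1−f)δ)/sin δ ≈ 0.939, b = sin(fδ)/sin δ ≈ 0.939.
p = a·p₁ + b·p₂ ≈ (-0.704, 0.532, 0.470); φ = arcsin(p_z) ≈ 28.00°, λ = atan2(p_y, p_x) ≈ 142.91°.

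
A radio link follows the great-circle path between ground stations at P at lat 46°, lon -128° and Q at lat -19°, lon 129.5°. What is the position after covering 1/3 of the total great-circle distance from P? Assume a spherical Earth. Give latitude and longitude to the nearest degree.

≈ lat 32°, lon -174°

Write both endpoints as unit vectors p₁, p₂ with components (cos φ cos λ, cos φ sin λ, sin φ).
The central angle between the endpoints is δ = arccos(p₁·p₂) ≈ 1.957 rad (112.1°).
Interpolate at f = 1/3 with slerp weights a = sin((1−f)δ)/sin δ ≈ 1.041, b = sin(fδ)/sin δ ≈ 0.655.
p = a·p₁ + b·p₂ ≈ (-0.839, -0.092, 0.536); φ = arcsin(p_z) ≈ 32.40°, λ = atan2(p_y, p_x) ≈ -173.74°.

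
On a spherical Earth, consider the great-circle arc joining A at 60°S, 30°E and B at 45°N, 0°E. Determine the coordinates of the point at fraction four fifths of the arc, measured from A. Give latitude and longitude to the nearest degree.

≈ 24°N, 6°E

From cos δ = sin φ₁ sin φ₂ + cos φ₁ cos φ₂ cos Δλ, the central angle is δ ≈ 1.882 rad (107.8°).
Interpolate at f = 4/5 with slerp weights a = sin((1−f)δ)/sin δ ≈ 0.386, b = sin(fδ)/sin δ ≈ 1.048.
p = a·p₁ + b·p₂ ≈ (0.908, 0.097, 0.407); φ = arcsin(p_z) ≈ 24.01°, λ = atan2(p_y, p_x) ≈ 6.07°.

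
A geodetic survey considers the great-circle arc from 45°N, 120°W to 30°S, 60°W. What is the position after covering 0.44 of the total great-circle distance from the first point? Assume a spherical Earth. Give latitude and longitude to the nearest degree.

≈ 13°N, 90°W

The haversine formula gives a central angle δ ≈ 1.618 rad (92.7°) between the endpoints.
Interpolate at f = 0.44 with slerp weights a = sin((1−f)δ)/sin δ ≈ 0.788, b = sin(fδ)/sin δ ≈ 0.654.
p = a·p₁ + b·p₂ ≈ (0.005, -0.973, 0.230); φ = arcsin(p_z) ≈ 13.31°, λ = atan2(p_y, p_x) ≈ -89.73°.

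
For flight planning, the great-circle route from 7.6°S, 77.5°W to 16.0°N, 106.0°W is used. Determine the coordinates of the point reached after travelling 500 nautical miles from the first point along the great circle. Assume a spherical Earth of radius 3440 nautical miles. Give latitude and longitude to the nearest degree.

The haversine formula gives a central angle δ ≈ 0.642 rad (36.8°) between the endpoints. The total great-circle distance is δ·R ≈ 0.642 × 3440 ≈ 2208 nmi, so the target fraction is f = 500/2208 ≈ 0.226.
Interpolate at f ≈ 0.226 with slerp weights a = sin((1−f)δ)/sin δ ≈ 0.796, b = sin(fδ)/sin δ ≈ 0.242.
p = a·p₁ + b·p₂ ≈ (0.107, -0.994, -0.039); φ = arcsin(p_z) ≈ -2.21°, λ = atan2(p_y, p_x) ≈ -83.87°.

≈ 2°S, 84°W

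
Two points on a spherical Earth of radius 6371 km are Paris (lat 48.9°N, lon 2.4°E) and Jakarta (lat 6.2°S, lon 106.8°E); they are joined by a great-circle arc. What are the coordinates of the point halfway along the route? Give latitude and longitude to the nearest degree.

Convert each endpoint to a unit vector on the sphere (x = cos φ cos λ, y = cos φ sin λ, z = sin φ).
The central angle between the endpoints is δ = arccos(p₁·p₂) ≈ 1.817 rad (104.1°).
Interpolate at f = 1/2 with slerp weights a = sin((1−f)δ)/sin δ ≈ 0.813, b = sin(fδ)/sin δ ≈ 0.813.
p = a·p₁ + b·p₂ ≈ (0.300, 0.796, 0.525); φ = arcsin(p_z) ≈ 31.67°, λ = atan2(p_y, p_x) ≈ 69.33°.

≈ lat 32°N, lon 69°E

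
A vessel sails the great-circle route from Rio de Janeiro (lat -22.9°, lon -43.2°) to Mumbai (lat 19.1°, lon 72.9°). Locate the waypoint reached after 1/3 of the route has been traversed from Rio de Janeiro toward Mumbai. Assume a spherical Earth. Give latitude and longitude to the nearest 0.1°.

≈ lat -11.6°, lon -2.6°

Write both endpoints as unit vectors p₁, p₂ with components (cos φ cos λ, cos φ sin λ, sin φ).
The central angle between the endpoints is δ = arccos(p₁·p₂) ≈ 2.106 rad (120.7°).
Interpolate at f = 1/3 with slerp weights a = sin((1−f)δ)/sin δ ≈ 1.147, b = sin(fδ)/sin δ ≈ 0.751.
p = a·p₁ + b·p₂ ≈ (0.979, -0.045, -0.200); φ = arcsin(p_z) ≈ -11.56°, λ = atan2(p_y, p_x) ≈ -2.62°.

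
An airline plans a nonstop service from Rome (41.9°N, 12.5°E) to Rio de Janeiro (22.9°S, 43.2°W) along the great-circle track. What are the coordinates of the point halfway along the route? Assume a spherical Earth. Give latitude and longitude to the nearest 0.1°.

Write both endpoints as unit vectors p₁, p₂ with components (cos φ cos λ, cos φ sin λ, sin φ).
The central angle between the endpoints is δ = arccos(p₁·p₂) ≈ 1.444 rad (82.7°).
Interpolate at f = 1/2 with slerp weights a = sin((1−f)δ)/sin δ ≈ 0.666, b = sin(fδ)/sin δ ≈ 0.666.
p = a·p₁ + b·p₂ ≈ (0.931, -0.313, 0.186); φ = arcsin(p_z) ≈ 10.70°, λ = atan2(p_y, p_x) ≈ -18.56°.

≈ 10.7°N, 18.6°W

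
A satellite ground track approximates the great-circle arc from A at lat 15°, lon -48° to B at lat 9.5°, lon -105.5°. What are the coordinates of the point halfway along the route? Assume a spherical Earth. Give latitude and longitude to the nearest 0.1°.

Write both endpoints as unit vectors p₁, p₂ with components (cos φ cos λ, cos φ sin λ, sin φ).
The central angle between the endpoints is δ = arccos(p₁·p₂) ≈ 0.983 rad (56.3°).
Interpolate at f = 1/2 with slerp weights a = sin((1−f)δ)/sin δ ≈ 0.567, b = sin(fδ)/sin δ ≈ 0.567.
p = a·p₁ + b·p₂ ≈ (0.217, -0.946, 0.240); φ = arcsin(p_z) ≈ 13.91°, λ = atan2(p_y, p_x) ≈ -77.08°.

≈ lat 13.9°, lon -77.1°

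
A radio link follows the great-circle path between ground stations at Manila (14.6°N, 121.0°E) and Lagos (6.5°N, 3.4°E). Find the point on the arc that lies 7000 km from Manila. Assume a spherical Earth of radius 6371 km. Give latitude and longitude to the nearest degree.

≈ 19°N, 55°E

The haversine formula gives a central angle δ ≈ 2.001 rad (114.6°) between the endpoints. The total great-circle distance is δ·R ≈ 2.001 × 6371 ≈ 12747 km, so the target fraction is f = 7000/12747 ≈ 0.549.
Interpolate at f ≈ 0.549 with slerp weights a = sin((1−f)δ)/sin δ ≈ 0.863, b = sin(fδ)/sin δ ≈ 0.980.
p = a·p₁ + b·p₂ ≈ (0.542, 0.774, 0.329); φ = arcsin(p_z) ≈ 19.18°, λ = atan2(p_y, p_x) ≈ 55.01°.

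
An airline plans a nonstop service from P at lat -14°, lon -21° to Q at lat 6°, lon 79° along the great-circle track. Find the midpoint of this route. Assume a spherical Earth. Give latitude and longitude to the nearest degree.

≈ lat -6°, lon 30°

Write both endpoints as unit vectors p₁, p₂ with components (cos φ cos λ, cos φ sin λ, sin φ).
The central angle between the endpoints is δ = arccos(p₁·p₂) ≈ 1.765 rad (101.1°).
Interpolate at f = 1/2 with slerp weights a = sin((1−f)δ)/sin δ ≈ 0.787, b = sin(fδ)/sin δ ≈ 0.787.
p = a·p₁ + b·p₂ ≈ (0.862, 0.495, -0.108); φ = arcsin(p_z) ≈ -6.21°, λ = atan2(p_y, p_x) ≈ 29.84°.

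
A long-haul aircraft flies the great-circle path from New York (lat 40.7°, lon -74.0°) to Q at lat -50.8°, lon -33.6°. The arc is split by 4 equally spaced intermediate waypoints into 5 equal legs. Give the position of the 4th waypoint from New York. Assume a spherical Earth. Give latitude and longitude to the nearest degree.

≈ lat -33°, lon -45°

Write both endpoints as unit vectors p₁, p₂ with components (cos φ cos λ, cos φ sin λ, sin φ).
The central angle between the endpoints is δ = arccos(p₁·p₂) ≈ 1.712 rad (98.1°).
Interpolate at f = 4/5 with slerp weights a = sin((1−f)δ)/sin δ ≈ 0.339, b = sin(fδ)/sin δ ≈ 0.990.
p = a·p₁ + b·p₂ ≈ (0.592, -0.593, -0.546); φ = arcsin(p_z) ≈ -33.08°, λ = atan2(p_y, p_x) ≈ -45.07°.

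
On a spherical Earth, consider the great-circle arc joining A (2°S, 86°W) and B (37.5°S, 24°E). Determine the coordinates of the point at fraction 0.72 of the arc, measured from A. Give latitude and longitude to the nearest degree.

The haversine formula gives a central angle δ ≈ 1.823 rad (104.5°) between the endpoints.
Interpolate at f = 0.72 with slerp weights a = sin((1−f)δ)/sin δ ≈ 0.505, b = sin(fδ)/sin δ ≈ 0.999.
p = a·p₁ + b·p₂ ≈ (0.759, -0.181, -0.626); φ = arcsin(p_z) ≈ -38.72°, λ = atan2(p_y, p_x) ≈ -13.41°.

≈ (39°S, 13°W)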